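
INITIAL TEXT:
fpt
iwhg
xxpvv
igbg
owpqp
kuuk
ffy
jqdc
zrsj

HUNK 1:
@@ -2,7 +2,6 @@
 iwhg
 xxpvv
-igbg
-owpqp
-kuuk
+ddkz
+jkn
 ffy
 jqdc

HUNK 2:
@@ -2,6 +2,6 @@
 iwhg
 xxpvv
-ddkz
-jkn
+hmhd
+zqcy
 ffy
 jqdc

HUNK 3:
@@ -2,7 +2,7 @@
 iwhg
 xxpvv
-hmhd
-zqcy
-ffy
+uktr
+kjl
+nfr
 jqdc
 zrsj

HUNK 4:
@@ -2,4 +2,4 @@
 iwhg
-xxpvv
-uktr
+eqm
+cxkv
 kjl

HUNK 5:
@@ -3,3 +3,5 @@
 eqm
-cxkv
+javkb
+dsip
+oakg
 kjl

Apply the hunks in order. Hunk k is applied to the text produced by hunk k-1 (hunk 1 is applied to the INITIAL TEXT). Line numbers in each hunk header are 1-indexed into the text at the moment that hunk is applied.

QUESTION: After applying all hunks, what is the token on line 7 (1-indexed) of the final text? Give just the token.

Hunk 1: at line 2 remove [igbg,owpqp,kuuk] add [ddkz,jkn] -> 8 lines: fpt iwhg xxpvv ddkz jkn ffy jqdc zrsj
Hunk 2: at line 2 remove [ddkz,jkn] add [hmhd,zqcy] -> 8 lines: fpt iwhg xxpvv hmhd zqcy ffy jqdc zrsj
Hunk 3: at line 2 remove [hmhd,zqcy,ffy] add [uktr,kjl,nfr] -> 8 lines: fpt iwhg xxpvv uktr kjl nfr jqdc zrsj
Hunk 4: at line 2 remove [xxpvv,uktr] add [eqm,cxkv] -> 8 lines: fpt iwhg eqm cxkv kjl nfr jqdc zrsj
Hunk 5: at line 3 remove [cxkv] add [javkb,dsip,oakg] -> 10 lines: fpt iwhg eqm javkb dsip oakg kjl nfr jqdc zrsj
Final line 7: kjl

Answer: kjl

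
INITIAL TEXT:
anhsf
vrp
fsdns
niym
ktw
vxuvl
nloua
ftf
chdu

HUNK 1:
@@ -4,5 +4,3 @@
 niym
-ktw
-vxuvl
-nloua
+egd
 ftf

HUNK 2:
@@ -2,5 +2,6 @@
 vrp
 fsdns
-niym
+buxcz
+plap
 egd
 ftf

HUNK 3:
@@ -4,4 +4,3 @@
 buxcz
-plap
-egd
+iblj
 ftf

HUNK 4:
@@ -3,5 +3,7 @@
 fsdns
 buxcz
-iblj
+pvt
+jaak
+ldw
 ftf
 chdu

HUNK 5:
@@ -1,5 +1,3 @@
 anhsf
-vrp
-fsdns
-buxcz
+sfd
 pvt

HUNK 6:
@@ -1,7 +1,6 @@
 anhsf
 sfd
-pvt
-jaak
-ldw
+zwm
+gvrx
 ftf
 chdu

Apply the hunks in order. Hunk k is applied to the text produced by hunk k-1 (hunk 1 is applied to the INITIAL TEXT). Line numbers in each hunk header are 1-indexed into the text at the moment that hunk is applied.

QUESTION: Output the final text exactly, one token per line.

Answer: anhsf
sfd
zwm
gvrx
ftf
chdu

Derivation:
Hunk 1: at line 4 remove [ktw,vxuvl,nloua] add [egd] -> 7 lines: anhsf vrp fsdns niym egd ftf chdu
Hunk 2: at line 2 remove [niym] add [buxcz,plap] -> 8 lines: anhsf vrp fsdns buxcz plap egd ftf chdu
Hunk 3: at line 4 remove [plap,egd] add [iblj] -> 7 lines: anhsf vrp fsdns buxcz iblj ftf chdu
Hunk 4: at line 3 remove [iblj] add [pvt,jaak,ldw] -> 9 lines: anhsf vrp fsdns buxcz pvt jaak ldw ftf chdu
Hunk 5: at line 1 remove [vrp,fsdns,buxcz] add [sfd] -> 7 lines: anhsf sfd pvt jaak ldw ftf chdu
Hunk 6: at line 1 remove [pvt,jaak,ldw] add [zwm,gvrx] -> 6 lines: anhsf sfd zwm gvrx ftf chdu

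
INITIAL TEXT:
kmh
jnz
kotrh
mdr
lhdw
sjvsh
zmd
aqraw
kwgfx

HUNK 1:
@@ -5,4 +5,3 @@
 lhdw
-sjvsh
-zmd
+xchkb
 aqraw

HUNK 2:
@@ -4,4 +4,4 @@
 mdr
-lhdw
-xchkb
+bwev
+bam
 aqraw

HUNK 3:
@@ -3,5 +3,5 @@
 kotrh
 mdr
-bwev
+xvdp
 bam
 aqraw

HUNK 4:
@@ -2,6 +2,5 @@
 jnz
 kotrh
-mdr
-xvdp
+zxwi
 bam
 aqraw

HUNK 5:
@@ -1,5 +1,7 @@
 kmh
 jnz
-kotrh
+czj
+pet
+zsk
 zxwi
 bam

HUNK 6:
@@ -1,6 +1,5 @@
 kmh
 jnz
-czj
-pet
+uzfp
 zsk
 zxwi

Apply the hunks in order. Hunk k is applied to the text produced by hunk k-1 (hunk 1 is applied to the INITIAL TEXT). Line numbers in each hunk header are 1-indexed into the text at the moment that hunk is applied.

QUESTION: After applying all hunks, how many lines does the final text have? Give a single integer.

Hunk 1: at line 5 remove [sjvsh,zmd] add [xchkb] -> 8 lines: kmh jnz kotrh mdr lhdw xchkb aqraw kwgfx
Hunk 2: at line 4 remove [lhdw,xchkb] add [bwev,bam] -> 8 lines: kmh jnz kotrh mdr bwev bam aqraw kwgfx
Hunk 3: at line 3 remove [bwev] add [xvdp] -> 8 lines: kmh jnz kotrh mdr xvdp bam aqraw kwgfx
Hunk 4: at line 2 remove [mdr,xvdp] add [zxwi] -> 7 lines: kmh jnz kotrh zxwi bam aqraw kwgfx
Hunk 5: at line 1 remove [kotrh] add [czj,pet,zsk] -> 9 lines: kmh jnz czj pet zsk zxwi bam aqraw kwgfx
Hunk 6: at line 1 remove [czj,pet] add [uzfp] -> 8 lines: kmh jnz uzfp zsk zxwi bam aqraw kwgfx
Final line count: 8

Answer: 8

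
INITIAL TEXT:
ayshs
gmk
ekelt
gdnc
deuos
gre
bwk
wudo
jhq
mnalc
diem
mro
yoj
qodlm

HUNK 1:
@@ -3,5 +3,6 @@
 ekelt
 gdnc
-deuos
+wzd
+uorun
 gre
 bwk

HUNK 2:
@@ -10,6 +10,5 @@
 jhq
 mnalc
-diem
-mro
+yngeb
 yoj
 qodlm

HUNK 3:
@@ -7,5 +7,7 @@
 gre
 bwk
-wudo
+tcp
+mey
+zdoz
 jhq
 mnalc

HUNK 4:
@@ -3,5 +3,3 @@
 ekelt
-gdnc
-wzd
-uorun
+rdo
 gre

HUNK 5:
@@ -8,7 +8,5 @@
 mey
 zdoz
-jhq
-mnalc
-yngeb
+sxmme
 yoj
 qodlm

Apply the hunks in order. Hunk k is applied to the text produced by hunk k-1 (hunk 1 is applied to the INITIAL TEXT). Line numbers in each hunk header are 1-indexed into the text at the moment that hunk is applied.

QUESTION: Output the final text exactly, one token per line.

Hunk 1: at line 3 remove [deuos] add [wzd,uorun] -> 15 lines: ayshs gmk ekelt gdnc wzd uorun gre bwk wudo jhq mnalc diem mro yoj qodlm
Hunk 2: at line 10 remove [diem,mro] add [yngeb] -> 14 lines: ayshs gmk ekelt gdnc wzd uorun gre bwk wudo jhq mnalc yngeb yoj qodlm
Hunk 3: at line 7 remove [wudo] add [tcp,mey,zdoz] -> 16 lines: ayshs gmk ekelt gdnc wzd uorun gre bwk tcp mey zdoz jhq mnalc yngeb yoj qodlm
Hunk 4: at line 3 remove [gdnc,wzd,uorun] add [rdo] -> 14 lines: ayshs gmk ekelt rdo gre bwk tcp mey zdoz jhq mnalc yngeb yoj qodlm
Hunk 5: at line 8 remove [jhq,mnalc,yngeb] add [sxmme] -> 12 lines: ayshs gmk ekelt rdo gre bwk tcp mey zdoz sxmme yoj qodlm

Answer: ayshs
gmk
ekelt
rdo
gre
bwk
tcp
mey
zdoz
sxmme
yoj
qodlm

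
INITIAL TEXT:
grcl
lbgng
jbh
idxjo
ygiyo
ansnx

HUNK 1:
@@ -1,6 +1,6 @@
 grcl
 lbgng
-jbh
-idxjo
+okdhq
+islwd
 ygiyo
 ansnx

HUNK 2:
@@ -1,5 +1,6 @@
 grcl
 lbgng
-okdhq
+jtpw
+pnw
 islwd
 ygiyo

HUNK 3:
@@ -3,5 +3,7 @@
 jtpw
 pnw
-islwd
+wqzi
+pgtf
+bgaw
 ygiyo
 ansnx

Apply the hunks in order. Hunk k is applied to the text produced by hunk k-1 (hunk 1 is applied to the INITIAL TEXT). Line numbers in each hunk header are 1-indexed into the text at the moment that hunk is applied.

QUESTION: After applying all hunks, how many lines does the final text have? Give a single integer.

Hunk 1: at line 1 remove [jbh,idxjo] add [okdhq,islwd] -> 6 lines: grcl lbgng okdhq islwd ygiyo ansnx
Hunk 2: at line 1 remove [okdhq] add [jtpw,pnw] -> 7 lines: grcl lbgng jtpw pnw islwd ygiyo ansnx
Hunk 3: at line 3 remove [islwd] add [wqzi,pgtf,bgaw] -> 9 lines: grcl lbgng jtpw pnw wqzi pgtf bgaw ygiyo ansnx
Final line count: 9

Answer: 9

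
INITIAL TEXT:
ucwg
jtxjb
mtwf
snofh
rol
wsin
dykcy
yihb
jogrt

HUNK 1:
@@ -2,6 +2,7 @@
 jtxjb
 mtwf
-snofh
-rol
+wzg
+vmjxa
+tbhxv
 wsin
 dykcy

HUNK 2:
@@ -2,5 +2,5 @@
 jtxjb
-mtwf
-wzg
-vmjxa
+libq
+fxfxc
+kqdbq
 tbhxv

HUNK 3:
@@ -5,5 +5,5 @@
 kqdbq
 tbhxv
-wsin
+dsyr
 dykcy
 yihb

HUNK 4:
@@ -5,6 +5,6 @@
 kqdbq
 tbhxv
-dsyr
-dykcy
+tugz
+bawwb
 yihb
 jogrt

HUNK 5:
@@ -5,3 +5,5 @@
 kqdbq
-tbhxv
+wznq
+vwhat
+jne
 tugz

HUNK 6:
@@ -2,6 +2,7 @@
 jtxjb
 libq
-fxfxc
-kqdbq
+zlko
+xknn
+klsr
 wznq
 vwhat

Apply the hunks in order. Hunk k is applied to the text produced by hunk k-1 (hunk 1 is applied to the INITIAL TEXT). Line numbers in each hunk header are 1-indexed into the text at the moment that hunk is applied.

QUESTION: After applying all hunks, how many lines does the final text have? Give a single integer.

Answer: 13

Derivation:
Hunk 1: at line 2 remove [snofh,rol] add [wzg,vmjxa,tbhxv] -> 10 lines: ucwg jtxjb mtwf wzg vmjxa tbhxv wsin dykcy yihb jogrt
Hunk 2: at line 2 remove [mtwf,wzg,vmjxa] add [libq,fxfxc,kqdbq] -> 10 lines: ucwg jtxjb libq fxfxc kqdbq tbhxv wsin dykcy yihb jogrt
Hunk 3: at line 5 remove [wsin] add [dsyr] -> 10 lines: ucwg jtxjb libq fxfxc kqdbq tbhxv dsyr dykcy yihb jogrt
Hunk 4: at line 5 remove [dsyr,dykcy] add [tugz,bawwb] -> 10 lines: ucwg jtxjb libq fxfxc kqdbq tbhxv tugz bawwb yihb jogrt
Hunk 5: at line 5 remove [tbhxv] add [wznq,vwhat,jne] -> 12 lines: ucwg jtxjb libq fxfxc kqdbq wznq vwhat jne tugz bawwb yihb jogrt
Hunk 6: at line 2 remove [fxfxc,kqdbq] add [zlko,xknn,klsr] -> 13 lines: ucwg jtxjb libq zlko xknn klsr wznq vwhat jne tugz bawwb yihb jogrt
Final line count: 13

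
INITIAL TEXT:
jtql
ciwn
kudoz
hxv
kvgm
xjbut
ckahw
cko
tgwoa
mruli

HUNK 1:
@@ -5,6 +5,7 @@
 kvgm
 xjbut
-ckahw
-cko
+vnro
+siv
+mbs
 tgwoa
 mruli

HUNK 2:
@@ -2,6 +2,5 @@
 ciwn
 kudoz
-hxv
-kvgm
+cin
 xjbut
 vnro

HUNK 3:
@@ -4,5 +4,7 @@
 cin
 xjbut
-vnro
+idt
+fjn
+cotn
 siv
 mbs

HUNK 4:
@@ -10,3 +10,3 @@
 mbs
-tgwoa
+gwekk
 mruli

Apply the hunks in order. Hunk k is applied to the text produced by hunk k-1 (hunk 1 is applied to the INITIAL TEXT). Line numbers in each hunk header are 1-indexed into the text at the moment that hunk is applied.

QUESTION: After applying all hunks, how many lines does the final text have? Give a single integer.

Answer: 12

Derivation:
Hunk 1: at line 5 remove [ckahw,cko] add [vnro,siv,mbs] -> 11 lines: jtql ciwn kudoz hxv kvgm xjbut vnro siv mbs tgwoa mruli
Hunk 2: at line 2 remove [hxv,kvgm] add [cin] -> 10 lines: jtql ciwn kudoz cin xjbut vnro siv mbs tgwoa mruli
Hunk 3: at line 4 remove [vnro] add [idt,fjn,cotn] -> 12 lines: jtql ciwn kudoz cin xjbut idt fjn cotn siv mbs tgwoa mruli
Hunk 4: at line 10 remove [tgwoa] add [gwekk] -> 12 lines: jtql ciwn kudoz cin xjbut idt fjn cotn siv mbs gwekk mruli
Final line count: 12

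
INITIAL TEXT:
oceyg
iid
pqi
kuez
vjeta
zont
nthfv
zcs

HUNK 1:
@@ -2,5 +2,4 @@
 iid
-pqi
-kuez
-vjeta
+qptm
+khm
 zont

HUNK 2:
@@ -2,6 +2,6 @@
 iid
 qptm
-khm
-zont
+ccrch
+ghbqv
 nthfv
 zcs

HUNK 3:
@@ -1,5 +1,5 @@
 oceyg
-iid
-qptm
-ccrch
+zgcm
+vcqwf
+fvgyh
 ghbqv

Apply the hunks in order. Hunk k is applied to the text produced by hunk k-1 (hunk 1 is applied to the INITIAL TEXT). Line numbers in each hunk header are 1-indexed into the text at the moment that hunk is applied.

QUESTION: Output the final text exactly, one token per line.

Answer: oceyg
zgcm
vcqwf
fvgyh
ghbqv
nthfv
zcs

Derivation:
Hunk 1: at line 2 remove [pqi,kuez,vjeta] add [qptm,khm] -> 7 lines: oceyg iid qptm khm zont nthfv zcs
Hunk 2: at line 2 remove [khm,zont] add [ccrch,ghbqv] -> 7 lines: oceyg iid qptm ccrch ghbqv nthfv zcs
Hunk 3: at line 1 remove [iid,qptm,ccrch] add [zgcm,vcqwf,fvgyh] -> 7 lines: oceyg zgcm vcqwf fvgyh ghbqv nthfv zcs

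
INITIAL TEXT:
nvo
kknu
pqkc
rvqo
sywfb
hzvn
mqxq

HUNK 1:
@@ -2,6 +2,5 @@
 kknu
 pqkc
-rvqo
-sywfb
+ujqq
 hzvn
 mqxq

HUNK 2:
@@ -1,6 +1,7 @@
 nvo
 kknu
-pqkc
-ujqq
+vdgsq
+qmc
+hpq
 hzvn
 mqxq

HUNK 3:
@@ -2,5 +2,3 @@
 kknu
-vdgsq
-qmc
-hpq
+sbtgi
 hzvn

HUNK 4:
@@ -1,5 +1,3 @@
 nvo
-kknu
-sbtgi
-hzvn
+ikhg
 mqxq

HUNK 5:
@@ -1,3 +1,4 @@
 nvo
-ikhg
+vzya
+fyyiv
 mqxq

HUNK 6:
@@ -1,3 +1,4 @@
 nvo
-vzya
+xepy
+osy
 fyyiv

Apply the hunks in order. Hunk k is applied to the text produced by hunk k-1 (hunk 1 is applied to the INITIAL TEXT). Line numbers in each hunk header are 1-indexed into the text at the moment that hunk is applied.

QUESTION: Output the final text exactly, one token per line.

Hunk 1: at line 2 remove [rvqo,sywfb] add [ujqq] -> 6 lines: nvo kknu pqkc ujqq hzvn mqxq
Hunk 2: at line 1 remove [pqkc,ujqq] add [vdgsq,qmc,hpq] -> 7 lines: nvo kknu vdgsq qmc hpq hzvn mqxq
Hunk 3: at line 2 remove [vdgsq,qmc,hpq] add [sbtgi] -> 5 lines: nvo kknu sbtgi hzvn mqxq
Hunk 4: at line 1 remove [kknu,sbtgi,hzvn] add [ikhg] -> 3 lines: nvo ikhg mqxq
Hunk 5: at line 1 remove [ikhg] add [vzya,fyyiv] -> 4 lines: nvo vzya fyyiv mqxq
Hunk 6: at line 1 remove [vzya] add [xepy,osy] -> 5 lines: nvo xepy osy fyyiv mqxq

Answer: nvo
xepy
osy
fyyiv
mqxq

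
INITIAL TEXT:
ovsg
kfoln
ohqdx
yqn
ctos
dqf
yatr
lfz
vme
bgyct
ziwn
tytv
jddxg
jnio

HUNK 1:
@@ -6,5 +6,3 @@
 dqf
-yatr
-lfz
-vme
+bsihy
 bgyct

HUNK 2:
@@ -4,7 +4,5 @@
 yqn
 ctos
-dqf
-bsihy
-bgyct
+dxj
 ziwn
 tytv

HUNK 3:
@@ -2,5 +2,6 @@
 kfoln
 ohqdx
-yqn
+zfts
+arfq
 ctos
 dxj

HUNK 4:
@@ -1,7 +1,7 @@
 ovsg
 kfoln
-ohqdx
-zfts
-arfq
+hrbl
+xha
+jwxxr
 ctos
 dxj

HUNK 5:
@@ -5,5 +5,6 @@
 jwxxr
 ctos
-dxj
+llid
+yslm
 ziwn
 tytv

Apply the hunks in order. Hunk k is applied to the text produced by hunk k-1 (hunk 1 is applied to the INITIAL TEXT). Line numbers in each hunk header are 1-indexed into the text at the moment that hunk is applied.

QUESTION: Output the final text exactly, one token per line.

Answer: ovsg
kfoln
hrbl
xha
jwxxr
ctos
llid
yslm
ziwn
tytv
jddxg
jnio

Derivation:
Hunk 1: at line 6 remove [yatr,lfz,vme] add [bsihy] -> 12 lines: ovsg kfoln ohqdx yqn ctos dqf bsihy bgyct ziwn tytv jddxg jnio
Hunk 2: at line 4 remove [dqf,bsihy,bgyct] add [dxj] -> 10 lines: ovsg kfoln ohqdx yqn ctos dxj ziwn tytv jddxg jnio
Hunk 3: at line 2 remove [yqn] add [zfts,arfq] -> 11 lines: ovsg kfoln ohqdx zfts arfq ctos dxj ziwn tytv jddxg jnio
Hunk 4: at line 1 remove [ohqdx,zfts,arfq] add [hrbl,xha,jwxxr] -> 11 lines: ovsg kfoln hrbl xha jwxxr ctos dxj ziwn tytv jddxg jnio
Hunk 5: at line 5 remove [dxj] add [llid,yslm] -> 12 lines: ovsg kfoln hrbl xha jwxxr ctos llid yslm ziwn tytv jddxg jnio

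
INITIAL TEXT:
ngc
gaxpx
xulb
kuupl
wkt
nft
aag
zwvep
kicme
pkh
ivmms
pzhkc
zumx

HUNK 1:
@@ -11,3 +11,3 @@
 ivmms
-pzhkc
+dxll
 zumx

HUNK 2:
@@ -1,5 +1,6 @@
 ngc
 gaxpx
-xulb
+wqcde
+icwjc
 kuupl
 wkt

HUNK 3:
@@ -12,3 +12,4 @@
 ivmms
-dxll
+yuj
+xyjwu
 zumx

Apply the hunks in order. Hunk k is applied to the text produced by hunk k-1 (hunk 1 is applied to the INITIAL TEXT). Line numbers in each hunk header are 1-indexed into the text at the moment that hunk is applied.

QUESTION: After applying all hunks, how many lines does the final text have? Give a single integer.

Hunk 1: at line 11 remove [pzhkc] add [dxll] -> 13 lines: ngc gaxpx xulb kuupl wkt nft aag zwvep kicme pkh ivmms dxll zumx
Hunk 2: at line 1 remove [xulb] add [wqcde,icwjc] -> 14 lines: ngc gaxpx wqcde icwjc kuupl wkt nft aag zwvep kicme pkh ivmms dxll zumx
Hunk 3: at line 12 remove [dxll] add [yuj,xyjwu] -> 15 lines: ngc gaxpx wqcde icwjc kuupl wkt nft aag zwvep kicme pkh ivmms yuj xyjwu zumx
Final line count: 15

Answer: 15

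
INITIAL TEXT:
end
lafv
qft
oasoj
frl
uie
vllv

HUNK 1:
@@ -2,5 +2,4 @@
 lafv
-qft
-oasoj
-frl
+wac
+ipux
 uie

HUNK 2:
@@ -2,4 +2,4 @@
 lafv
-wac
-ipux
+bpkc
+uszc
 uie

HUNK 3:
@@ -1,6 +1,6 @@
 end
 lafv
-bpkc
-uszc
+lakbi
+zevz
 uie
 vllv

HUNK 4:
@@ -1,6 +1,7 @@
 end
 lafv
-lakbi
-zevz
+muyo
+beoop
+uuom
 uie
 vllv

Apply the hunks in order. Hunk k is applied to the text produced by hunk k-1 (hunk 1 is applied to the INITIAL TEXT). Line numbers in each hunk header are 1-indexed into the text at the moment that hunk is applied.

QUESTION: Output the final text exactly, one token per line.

Hunk 1: at line 2 remove [qft,oasoj,frl] add [wac,ipux] -> 6 lines: end lafv wac ipux uie vllv
Hunk 2: at line 2 remove [wac,ipux] add [bpkc,uszc] -> 6 lines: end lafv bpkc uszc uie vllv
Hunk 3: at line 1 remove [bpkc,uszc] add [lakbi,zevz] -> 6 lines: end lafv lakbi zevz uie vllv
Hunk 4: at line 1 remove [lakbi,zevz] add [muyo,beoop,uuom] -> 7 lines: end lafv muyo beoop uuom uie vllv

Answer: end
lafv
muyo
beoop
uuom
uie
vllv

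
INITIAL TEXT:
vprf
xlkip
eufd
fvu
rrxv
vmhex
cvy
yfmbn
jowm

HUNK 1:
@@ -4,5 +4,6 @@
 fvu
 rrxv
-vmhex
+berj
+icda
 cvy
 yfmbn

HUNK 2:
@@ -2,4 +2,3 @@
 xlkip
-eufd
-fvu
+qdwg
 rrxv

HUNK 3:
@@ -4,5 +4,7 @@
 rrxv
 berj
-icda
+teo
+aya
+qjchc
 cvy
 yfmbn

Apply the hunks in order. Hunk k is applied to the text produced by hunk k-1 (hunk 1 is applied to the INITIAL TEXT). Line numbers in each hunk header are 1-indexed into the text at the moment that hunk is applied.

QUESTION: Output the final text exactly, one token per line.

Answer: vprf
xlkip
qdwg
rrxv
berj
teo
aya
qjchc
cvy
yfmbn
jowm

Derivation:
Hunk 1: at line 4 remove [vmhex] add [berj,icda] -> 10 lines: vprf xlkip eufd fvu rrxv berj icda cvy yfmbn jowm
Hunk 2: at line 2 remove [eufd,fvu] add [qdwg] -> 9 lines: vprf xlkip qdwg rrxv berj icda cvy yfmbn jowm
Hunk 3: at line 4 remove [icda] add [teo,aya,qjchc] -> 11 lines: vprf xlkip qdwg rrxv berj teo aya qjchc cvy yfmbn jowm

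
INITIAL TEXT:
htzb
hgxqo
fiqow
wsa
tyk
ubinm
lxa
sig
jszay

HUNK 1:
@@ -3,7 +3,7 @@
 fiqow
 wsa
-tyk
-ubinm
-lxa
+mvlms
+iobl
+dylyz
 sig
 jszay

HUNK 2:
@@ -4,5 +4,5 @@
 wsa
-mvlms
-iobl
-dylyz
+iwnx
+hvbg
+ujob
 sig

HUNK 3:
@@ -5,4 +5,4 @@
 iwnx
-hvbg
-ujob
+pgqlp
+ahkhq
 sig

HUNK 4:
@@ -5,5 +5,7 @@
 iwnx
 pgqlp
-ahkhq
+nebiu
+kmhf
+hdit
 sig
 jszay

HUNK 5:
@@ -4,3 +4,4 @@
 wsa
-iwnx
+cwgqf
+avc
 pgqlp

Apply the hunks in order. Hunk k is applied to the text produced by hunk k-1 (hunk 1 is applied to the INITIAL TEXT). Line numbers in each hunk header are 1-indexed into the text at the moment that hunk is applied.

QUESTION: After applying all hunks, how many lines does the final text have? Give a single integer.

Hunk 1: at line 3 remove [tyk,ubinm,lxa] add [mvlms,iobl,dylyz] -> 9 lines: htzb hgxqo fiqow wsa mvlms iobl dylyz sig jszay
Hunk 2: at line 4 remove [mvlms,iobl,dylyz] add [iwnx,hvbg,ujob] -> 9 lines: htzb hgxqo fiqow wsa iwnx hvbg ujob sig jszay
Hunk 3: at line 5 remove [hvbg,ujob] add [pgqlp,ahkhq] -> 9 lines: htzb hgxqo fiqow wsa iwnx pgqlp ahkhq sig jszay
Hunk 4: at line 5 remove [ahkhq] add [nebiu,kmhf,hdit] -> 11 lines: htzb hgxqo fiqow wsa iwnx pgqlp nebiu kmhf hdit sig jszay
Hunk 5: at line 4 remove [iwnx] add [cwgqf,avc] -> 12 lines: htzb hgxqo fiqow wsa cwgqf avc pgqlp nebiu kmhf hdit sig jszay
Final line count: 12

Answer: 12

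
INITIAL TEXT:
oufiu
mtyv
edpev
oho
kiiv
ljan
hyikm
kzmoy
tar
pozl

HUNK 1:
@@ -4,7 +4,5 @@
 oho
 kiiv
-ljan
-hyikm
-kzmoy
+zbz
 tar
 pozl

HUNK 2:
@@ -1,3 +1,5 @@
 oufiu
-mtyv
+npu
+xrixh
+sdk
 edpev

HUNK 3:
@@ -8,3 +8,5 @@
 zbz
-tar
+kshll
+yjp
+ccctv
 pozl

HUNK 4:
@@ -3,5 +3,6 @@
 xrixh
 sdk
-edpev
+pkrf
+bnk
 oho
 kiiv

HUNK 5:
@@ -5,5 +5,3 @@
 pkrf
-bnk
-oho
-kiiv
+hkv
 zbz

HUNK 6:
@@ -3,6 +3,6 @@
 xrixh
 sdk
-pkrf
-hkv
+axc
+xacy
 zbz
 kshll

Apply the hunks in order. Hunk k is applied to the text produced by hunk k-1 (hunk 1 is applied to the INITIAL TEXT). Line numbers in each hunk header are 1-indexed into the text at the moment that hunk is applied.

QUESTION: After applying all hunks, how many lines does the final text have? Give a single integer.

Answer: 11

Derivation:
Hunk 1: at line 4 remove [ljan,hyikm,kzmoy] add [zbz] -> 8 lines: oufiu mtyv edpev oho kiiv zbz tar pozl
Hunk 2: at line 1 remove [mtyv] add [npu,xrixh,sdk] -> 10 lines: oufiu npu xrixh sdk edpev oho kiiv zbz tar pozl
Hunk 3: at line 8 remove [tar] add [kshll,yjp,ccctv] -> 12 lines: oufiu npu xrixh sdk edpev oho kiiv zbz kshll yjp ccctv pozl
Hunk 4: at line 3 remove [edpev] add [pkrf,bnk] -> 13 lines: oufiu npu xrixh sdk pkrf bnk oho kiiv zbz kshll yjp ccctv pozl
Hunk 5: at line 5 remove [bnk,oho,kiiv] add [hkv] -> 11 lines: oufiu npu xrixh sdk pkrf hkv zbz kshll yjp ccctv pozl
Hunk 6: at line 3 remove [pkrf,hkv] add [axc,xacy] -> 11 lines: oufiu npu xrixh sdk axc xacy zbz kshll yjp ccctv pozl
Final line count: 11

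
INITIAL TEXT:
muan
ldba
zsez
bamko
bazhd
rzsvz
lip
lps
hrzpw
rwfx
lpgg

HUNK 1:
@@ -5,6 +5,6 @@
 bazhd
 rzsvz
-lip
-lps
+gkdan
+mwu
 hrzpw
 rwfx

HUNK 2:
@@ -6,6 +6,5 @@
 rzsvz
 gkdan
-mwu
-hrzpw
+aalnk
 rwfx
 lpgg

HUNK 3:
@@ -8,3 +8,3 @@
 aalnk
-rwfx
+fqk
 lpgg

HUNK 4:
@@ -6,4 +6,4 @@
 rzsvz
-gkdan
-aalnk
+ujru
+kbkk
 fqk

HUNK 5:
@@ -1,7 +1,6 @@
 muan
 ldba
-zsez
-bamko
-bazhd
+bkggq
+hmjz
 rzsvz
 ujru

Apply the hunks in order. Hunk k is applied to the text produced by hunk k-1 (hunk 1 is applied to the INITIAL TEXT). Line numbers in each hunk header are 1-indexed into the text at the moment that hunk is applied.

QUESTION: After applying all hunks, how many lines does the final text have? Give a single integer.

Answer: 9

Derivation:
Hunk 1: at line 5 remove [lip,lps] add [gkdan,mwu] -> 11 lines: muan ldba zsez bamko bazhd rzsvz gkdan mwu hrzpw rwfx lpgg
Hunk 2: at line 6 remove [mwu,hrzpw] add [aalnk] -> 10 lines: muan ldba zsez bamko bazhd rzsvz gkdan aalnk rwfx lpgg
Hunk 3: at line 8 remove [rwfx] add [fqk] -> 10 lines: muan ldba zsez bamko bazhd rzsvz gkdan aalnk fqk lpgg
Hunk 4: at line 6 remove [gkdan,aalnk] add [ujru,kbkk] -> 10 lines: muan ldba zsez bamko bazhd rzsvz ujru kbkk fqk lpgg
Hunk 5: at line 1 remove [zsez,bamko,bazhd] add [bkggq,hmjz] -> 9 lines: muan ldba bkggq hmjz rzsvz ujru kbkk fqk lpgg
Final line count: 9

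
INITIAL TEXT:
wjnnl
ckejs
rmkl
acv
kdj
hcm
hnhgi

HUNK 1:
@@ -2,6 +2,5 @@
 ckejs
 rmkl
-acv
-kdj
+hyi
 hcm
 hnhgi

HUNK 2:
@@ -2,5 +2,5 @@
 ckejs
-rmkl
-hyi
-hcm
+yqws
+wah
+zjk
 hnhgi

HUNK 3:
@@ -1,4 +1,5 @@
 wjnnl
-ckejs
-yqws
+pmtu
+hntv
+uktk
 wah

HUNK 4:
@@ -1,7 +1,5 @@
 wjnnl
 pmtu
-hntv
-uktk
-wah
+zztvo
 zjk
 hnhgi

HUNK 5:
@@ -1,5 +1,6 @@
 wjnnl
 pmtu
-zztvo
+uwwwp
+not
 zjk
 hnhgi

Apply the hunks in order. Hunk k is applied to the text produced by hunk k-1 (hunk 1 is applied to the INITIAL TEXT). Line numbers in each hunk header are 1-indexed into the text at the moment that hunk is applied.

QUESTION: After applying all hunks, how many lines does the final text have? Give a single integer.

Answer: 6

Derivation:
Hunk 1: at line 2 remove [acv,kdj] add [hyi] -> 6 lines: wjnnl ckejs rmkl hyi hcm hnhgi
Hunk 2: at line 2 remove [rmkl,hyi,hcm] add [yqws,wah,zjk] -> 6 lines: wjnnl ckejs yqws wah zjk hnhgi
Hunk 3: at line 1 remove [ckejs,yqws] add [pmtu,hntv,uktk] -> 7 lines: wjnnl pmtu hntv uktk wah zjk hnhgi
Hunk 4: at line 1 remove [hntv,uktk,wah] add [zztvo] -> 5 lines: wjnnl pmtu zztvo zjk hnhgi
Hunk 5: at line 1 remove [zztvo] add [uwwwp,not] -> 6 lines: wjnnl pmtu uwwwp not zjk hnhgi
Final line count: 6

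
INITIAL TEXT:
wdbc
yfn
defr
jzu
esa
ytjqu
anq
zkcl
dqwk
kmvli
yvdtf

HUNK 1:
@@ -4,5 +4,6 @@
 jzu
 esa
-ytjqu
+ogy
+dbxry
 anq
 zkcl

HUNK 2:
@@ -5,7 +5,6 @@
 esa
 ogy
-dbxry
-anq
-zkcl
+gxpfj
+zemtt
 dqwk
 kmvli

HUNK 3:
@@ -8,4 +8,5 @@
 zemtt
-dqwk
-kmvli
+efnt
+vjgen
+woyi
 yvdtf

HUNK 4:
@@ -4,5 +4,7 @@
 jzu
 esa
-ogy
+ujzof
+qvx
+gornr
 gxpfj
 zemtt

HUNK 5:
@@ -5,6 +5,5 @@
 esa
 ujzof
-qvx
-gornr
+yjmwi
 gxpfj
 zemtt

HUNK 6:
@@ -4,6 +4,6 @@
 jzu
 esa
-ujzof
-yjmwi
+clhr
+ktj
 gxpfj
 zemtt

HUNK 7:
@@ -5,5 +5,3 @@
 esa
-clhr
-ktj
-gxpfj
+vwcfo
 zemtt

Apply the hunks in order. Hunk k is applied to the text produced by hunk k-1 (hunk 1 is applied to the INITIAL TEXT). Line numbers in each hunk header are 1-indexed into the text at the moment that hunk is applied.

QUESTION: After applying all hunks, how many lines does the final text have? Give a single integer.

Answer: 11

Derivation:
Hunk 1: at line 4 remove [ytjqu] add [ogy,dbxry] -> 12 lines: wdbc yfn defr jzu esa ogy dbxry anq zkcl dqwk kmvli yvdtf
Hunk 2: at line 5 remove [dbxry,anq,zkcl] add [gxpfj,zemtt] -> 11 lines: wdbc yfn defr jzu esa ogy gxpfj zemtt dqwk kmvli yvdtf
Hunk 3: at line 8 remove [dqwk,kmvli] add [efnt,vjgen,woyi] -> 12 lines: wdbc yfn defr jzu esa ogy gxpfj zemtt efnt vjgen woyi yvdtf
Hunk 4: at line 4 remove [ogy] add [ujzof,qvx,gornr] -> 14 lines: wdbc yfn defr jzu esa ujzof qvx gornr gxpfj zemtt efnt vjgen woyi yvdtf
Hunk 5: at line 5 remove [qvx,gornr] add [yjmwi] -> 13 lines: wdbc yfn defr jzu esa ujzof yjmwi gxpfj zemtt efnt vjgen woyi yvdtf
Hunk 6: at line 4 remove [ujzof,yjmwi] add [clhr,ktj] -> 13 lines: wdbc yfn defr jzu esa clhr ktj gxpfj zemtt efnt vjgen woyi yvdtf
Hunk 7: at line 5 remove [clhr,ktj,gxpfj] add [vwcfo] -> 11 lines: wdbc yfn defr jzu esa vwcfo zemtt efnt vjgen woyi yvdtf
Final line count: 11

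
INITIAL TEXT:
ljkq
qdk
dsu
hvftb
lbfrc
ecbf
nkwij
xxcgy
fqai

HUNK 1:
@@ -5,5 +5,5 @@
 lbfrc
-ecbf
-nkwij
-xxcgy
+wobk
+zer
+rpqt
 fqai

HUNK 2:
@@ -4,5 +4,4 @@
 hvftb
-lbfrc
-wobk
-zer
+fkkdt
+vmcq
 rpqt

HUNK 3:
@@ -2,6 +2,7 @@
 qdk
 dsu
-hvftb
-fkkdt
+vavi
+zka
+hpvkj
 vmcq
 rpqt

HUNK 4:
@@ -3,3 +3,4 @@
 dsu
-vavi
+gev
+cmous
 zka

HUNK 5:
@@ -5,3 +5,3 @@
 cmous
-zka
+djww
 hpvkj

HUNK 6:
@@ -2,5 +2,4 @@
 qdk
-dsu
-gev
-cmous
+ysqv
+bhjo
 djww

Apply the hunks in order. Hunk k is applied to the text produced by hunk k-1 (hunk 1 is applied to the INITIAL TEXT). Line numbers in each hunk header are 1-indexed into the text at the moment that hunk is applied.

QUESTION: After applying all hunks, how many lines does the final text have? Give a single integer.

Hunk 1: at line 5 remove [ecbf,nkwij,xxcgy] add [wobk,zer,rpqt] -> 9 lines: ljkq qdk dsu hvftb lbfrc wobk zer rpqt fqai
Hunk 2: at line 4 remove [lbfrc,wobk,zer] add [fkkdt,vmcq] -> 8 lines: ljkq qdk dsu hvftb fkkdt vmcq rpqt fqai
Hunk 3: at line 2 remove [hvftb,fkkdt] add [vavi,zka,hpvkj] -> 9 lines: ljkq qdk dsu vavi zka hpvkj vmcq rpqt fqai
Hunk 4: at line 3 remove [vavi] add [gev,cmous] -> 10 lines: ljkq qdk dsu gev cmous zka hpvkj vmcq rpqt fqai
Hunk 5: at line 5 remove [zka] add [djww] -> 10 lines: ljkq qdk dsu gev cmous djww hpvkj vmcq rpqt fqai
Hunk 6: at line 2 remove [dsu,gev,cmous] add [ysqv,bhjo] -> 9 lines: ljkq qdk ysqv bhjo djww hpvkj vmcq rpqt fqai
Final line count: 9

Answer: 9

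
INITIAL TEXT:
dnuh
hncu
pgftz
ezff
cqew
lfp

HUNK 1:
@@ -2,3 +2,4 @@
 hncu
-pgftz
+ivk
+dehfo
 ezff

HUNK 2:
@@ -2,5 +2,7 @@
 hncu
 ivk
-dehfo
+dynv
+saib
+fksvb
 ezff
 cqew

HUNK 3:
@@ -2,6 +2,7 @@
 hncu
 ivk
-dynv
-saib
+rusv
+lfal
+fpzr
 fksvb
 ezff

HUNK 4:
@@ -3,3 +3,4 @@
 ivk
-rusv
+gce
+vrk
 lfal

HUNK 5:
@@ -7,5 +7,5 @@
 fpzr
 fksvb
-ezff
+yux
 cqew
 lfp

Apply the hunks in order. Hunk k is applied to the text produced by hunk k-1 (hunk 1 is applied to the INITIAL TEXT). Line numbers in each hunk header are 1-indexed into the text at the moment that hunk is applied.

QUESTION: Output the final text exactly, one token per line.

Answer: dnuh
hncu
ivk
gce
vrk
lfal
fpzr
fksvb
yux
cqew
lfp

Derivation:
Hunk 1: at line 2 remove [pgftz] add [ivk,dehfo] -> 7 lines: dnuh hncu ivk dehfo ezff cqew lfp
Hunk 2: at line 2 remove [dehfo] add [dynv,saib,fksvb] -> 9 lines: dnuh hncu ivk dynv saib fksvb ezff cqew lfp
Hunk 3: at line 2 remove [dynv,saib] add [rusv,lfal,fpzr] -> 10 lines: dnuh hncu ivk rusv lfal fpzr fksvb ezff cqew lfp
Hunk 4: at line 3 remove [rusv] add [gce,vrk] -> 11 lines: dnuh hncu ivk gce vrk lfal fpzr fksvb ezff cqew lfp
Hunk 5: at line 7 remove [ezff] add [yux] -> 11 lines: dnuh hncu ivk gce vrk lfal fpzr fksvb yux cqew lfp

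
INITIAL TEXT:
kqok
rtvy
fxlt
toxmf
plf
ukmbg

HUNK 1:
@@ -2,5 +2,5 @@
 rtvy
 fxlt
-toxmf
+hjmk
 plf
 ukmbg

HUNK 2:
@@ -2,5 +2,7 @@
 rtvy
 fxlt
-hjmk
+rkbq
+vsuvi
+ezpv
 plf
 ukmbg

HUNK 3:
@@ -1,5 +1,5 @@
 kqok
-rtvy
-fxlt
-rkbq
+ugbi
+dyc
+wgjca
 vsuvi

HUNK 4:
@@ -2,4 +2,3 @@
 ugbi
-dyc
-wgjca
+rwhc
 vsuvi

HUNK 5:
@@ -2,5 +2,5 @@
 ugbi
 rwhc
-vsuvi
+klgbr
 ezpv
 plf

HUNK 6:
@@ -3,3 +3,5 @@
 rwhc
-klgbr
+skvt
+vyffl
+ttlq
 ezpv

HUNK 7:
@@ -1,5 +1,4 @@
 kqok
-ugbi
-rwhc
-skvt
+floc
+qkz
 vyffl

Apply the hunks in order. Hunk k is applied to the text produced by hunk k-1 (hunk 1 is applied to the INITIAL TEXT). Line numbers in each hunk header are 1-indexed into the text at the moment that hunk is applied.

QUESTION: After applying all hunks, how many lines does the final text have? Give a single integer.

Answer: 8

Derivation:
Hunk 1: at line 2 remove [toxmf] add [hjmk] -> 6 lines: kqok rtvy fxlt hjmk plf ukmbg
Hunk 2: at line 2 remove [hjmk] add [rkbq,vsuvi,ezpv] -> 8 lines: kqok rtvy fxlt rkbq vsuvi ezpv plf ukmbg
Hunk 3: at line 1 remove [rtvy,fxlt,rkbq] add [ugbi,dyc,wgjca] -> 8 lines: kqok ugbi dyc wgjca vsuvi ezpv plf ukmbg
Hunk 4: at line 2 remove [dyc,wgjca] add [rwhc] -> 7 lines: kqok ugbi rwhc vsuvi ezpv plf ukmbg
Hunk 5: at line 2 remove [vsuvi] add [klgbr] -> 7 lines: kqok ugbi rwhc klgbr ezpv plf ukmbg
Hunk 6: at line 3 remove [klgbr] add [skvt,vyffl,ttlq] -> 9 lines: kqok ugbi rwhc skvt vyffl ttlq ezpv plf ukmbg
Hunk 7: at line 1 remove [ugbi,rwhc,skvt] add [floc,qkz] -> 8 lines: kqok floc qkz vyffl ttlq ezpv plf ukmbg
Final line count: 8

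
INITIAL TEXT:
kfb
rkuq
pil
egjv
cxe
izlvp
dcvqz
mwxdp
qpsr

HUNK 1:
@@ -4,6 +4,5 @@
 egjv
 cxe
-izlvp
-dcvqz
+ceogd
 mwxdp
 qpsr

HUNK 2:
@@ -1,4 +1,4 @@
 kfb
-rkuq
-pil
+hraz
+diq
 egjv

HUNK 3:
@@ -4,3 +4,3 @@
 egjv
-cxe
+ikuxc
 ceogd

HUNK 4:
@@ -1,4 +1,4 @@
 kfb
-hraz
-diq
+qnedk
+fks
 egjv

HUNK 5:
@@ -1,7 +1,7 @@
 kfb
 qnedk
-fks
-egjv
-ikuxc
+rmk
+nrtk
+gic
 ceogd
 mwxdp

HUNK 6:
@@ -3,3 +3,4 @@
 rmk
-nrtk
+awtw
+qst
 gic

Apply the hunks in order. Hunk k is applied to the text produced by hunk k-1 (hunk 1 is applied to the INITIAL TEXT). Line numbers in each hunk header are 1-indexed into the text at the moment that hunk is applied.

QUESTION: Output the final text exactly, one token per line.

Hunk 1: at line 4 remove [izlvp,dcvqz] add [ceogd] -> 8 lines: kfb rkuq pil egjv cxe ceogd mwxdp qpsr
Hunk 2: at line 1 remove [rkuq,pil] add [hraz,diq] -> 8 lines: kfb hraz diq egjv cxe ceogd mwxdp qpsr
Hunk 3: at line 4 remove [cxe] add [ikuxc] -> 8 lines: kfb hraz diq egjv ikuxc ceogd mwxdp qpsr
Hunk 4: at line 1 remove [hraz,diq] add [qnedk,fks] -> 8 lines: kfb qnedk fks egjv ikuxc ceogd mwxdp qpsr
Hunk 5: at line 1 remove [fks,egjv,ikuxc] add [rmk,nrtk,gic] -> 8 lines: kfb qnedk rmk nrtk gic ceogd mwxdp qpsr
Hunk 6: at line 3 remove [nrtk] add [awtw,qst] -> 9 lines: kfb qnedk rmk awtw qst gic ceogd mwxdp qpsr

Answer: kfb
qnedk
rmk
awtw
qst
gic
ceogd
mwxdp
qpsr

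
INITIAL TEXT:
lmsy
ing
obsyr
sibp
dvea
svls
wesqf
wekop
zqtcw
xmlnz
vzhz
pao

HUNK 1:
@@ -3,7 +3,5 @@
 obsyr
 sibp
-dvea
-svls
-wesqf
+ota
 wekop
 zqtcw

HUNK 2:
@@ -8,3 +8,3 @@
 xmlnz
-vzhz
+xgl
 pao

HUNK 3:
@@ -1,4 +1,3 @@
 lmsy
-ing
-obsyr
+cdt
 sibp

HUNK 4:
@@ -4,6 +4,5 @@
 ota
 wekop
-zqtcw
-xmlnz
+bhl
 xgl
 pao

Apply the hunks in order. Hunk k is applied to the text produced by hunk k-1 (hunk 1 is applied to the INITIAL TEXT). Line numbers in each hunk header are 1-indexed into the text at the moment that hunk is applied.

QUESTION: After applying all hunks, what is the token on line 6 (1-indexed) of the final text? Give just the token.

Hunk 1: at line 3 remove [dvea,svls,wesqf] add [ota] -> 10 lines: lmsy ing obsyr sibp ota wekop zqtcw xmlnz vzhz pao
Hunk 2: at line 8 remove [vzhz] add [xgl] -> 10 lines: lmsy ing obsyr sibp ota wekop zqtcw xmlnz xgl pao
Hunk 3: at line 1 remove [ing,obsyr] add [cdt] -> 9 lines: lmsy cdt sibp ota wekop zqtcw xmlnz xgl pao
Hunk 4: at line 4 remove [zqtcw,xmlnz] add [bhl] -> 8 lines: lmsy cdt sibp ota wekop bhl xgl pao
Final line 6: bhl

Answer: bhl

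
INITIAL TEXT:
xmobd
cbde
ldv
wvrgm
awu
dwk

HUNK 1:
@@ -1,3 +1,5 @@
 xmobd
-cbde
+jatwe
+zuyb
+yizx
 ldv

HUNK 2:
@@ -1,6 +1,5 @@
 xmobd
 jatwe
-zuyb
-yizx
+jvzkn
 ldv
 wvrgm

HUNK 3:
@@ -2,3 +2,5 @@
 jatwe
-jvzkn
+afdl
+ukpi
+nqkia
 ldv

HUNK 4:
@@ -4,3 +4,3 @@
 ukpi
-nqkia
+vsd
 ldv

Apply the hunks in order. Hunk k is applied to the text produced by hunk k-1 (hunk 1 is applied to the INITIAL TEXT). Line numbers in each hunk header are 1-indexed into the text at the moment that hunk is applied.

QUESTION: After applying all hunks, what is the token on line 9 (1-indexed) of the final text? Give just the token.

Answer: dwk

Derivation:
Hunk 1: at line 1 remove [cbde] add [jatwe,zuyb,yizx] -> 8 lines: xmobd jatwe zuyb yizx ldv wvrgm awu dwk
Hunk 2: at line 1 remove [zuyb,yizx] add [jvzkn] -> 7 lines: xmobd jatwe jvzkn ldv wvrgm awu dwk
Hunk 3: at line 2 remove [jvzkn] add [afdl,ukpi,nqkia] -> 9 lines: xmobd jatwe afdl ukpi nqkia ldv wvrgm awu dwk
Hunk 4: at line 4 remove [nqkia] add [vsd] -> 9 lines: xmobd jatwe afdl ukpi vsd ldv wvrgm awu dwk
Final line 9: dwk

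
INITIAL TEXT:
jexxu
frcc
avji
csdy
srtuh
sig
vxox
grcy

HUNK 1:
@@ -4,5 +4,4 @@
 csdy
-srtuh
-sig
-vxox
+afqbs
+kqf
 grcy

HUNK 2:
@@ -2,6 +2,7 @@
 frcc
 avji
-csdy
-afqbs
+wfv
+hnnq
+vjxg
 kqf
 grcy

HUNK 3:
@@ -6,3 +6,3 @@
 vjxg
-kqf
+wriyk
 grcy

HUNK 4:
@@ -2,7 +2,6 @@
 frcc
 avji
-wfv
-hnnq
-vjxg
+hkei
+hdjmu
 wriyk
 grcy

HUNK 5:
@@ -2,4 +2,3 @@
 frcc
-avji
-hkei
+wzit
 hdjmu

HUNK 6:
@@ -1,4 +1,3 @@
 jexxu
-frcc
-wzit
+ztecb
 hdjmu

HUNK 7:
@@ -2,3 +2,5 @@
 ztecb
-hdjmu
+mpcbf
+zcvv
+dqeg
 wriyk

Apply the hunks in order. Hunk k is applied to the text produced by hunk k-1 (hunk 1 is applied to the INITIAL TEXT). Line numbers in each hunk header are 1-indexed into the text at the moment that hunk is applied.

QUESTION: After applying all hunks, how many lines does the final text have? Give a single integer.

Answer: 7

Derivation:
Hunk 1: at line 4 remove [srtuh,sig,vxox] add [afqbs,kqf] -> 7 lines: jexxu frcc avji csdy afqbs kqf grcy
Hunk 2: at line 2 remove [csdy,afqbs] add [wfv,hnnq,vjxg] -> 8 lines: jexxu frcc avji wfv hnnq vjxg kqf grcy
Hunk 3: at line 6 remove [kqf] add [wriyk] -> 8 lines: jexxu frcc avji wfv hnnq vjxg wriyk grcy
Hunk 4: at line 2 remove [wfv,hnnq,vjxg] add [hkei,hdjmu] -> 7 lines: jexxu frcc avji hkei hdjmu wriyk grcy
Hunk 5: at line 2 remove [avji,hkei] add [wzit] -> 6 lines: jexxu frcc wzit hdjmu wriyk grcy
Hunk 6: at line 1 remove [frcc,wzit] add [ztecb] -> 5 lines: jexxu ztecb hdjmu wriyk grcy
Hunk 7: at line 2 remove [hdjmu] add [mpcbf,zcvv,dqeg] -> 7 lines: jexxu ztecb mpcbf zcvv dqeg wriyk grcy
Final line count: 7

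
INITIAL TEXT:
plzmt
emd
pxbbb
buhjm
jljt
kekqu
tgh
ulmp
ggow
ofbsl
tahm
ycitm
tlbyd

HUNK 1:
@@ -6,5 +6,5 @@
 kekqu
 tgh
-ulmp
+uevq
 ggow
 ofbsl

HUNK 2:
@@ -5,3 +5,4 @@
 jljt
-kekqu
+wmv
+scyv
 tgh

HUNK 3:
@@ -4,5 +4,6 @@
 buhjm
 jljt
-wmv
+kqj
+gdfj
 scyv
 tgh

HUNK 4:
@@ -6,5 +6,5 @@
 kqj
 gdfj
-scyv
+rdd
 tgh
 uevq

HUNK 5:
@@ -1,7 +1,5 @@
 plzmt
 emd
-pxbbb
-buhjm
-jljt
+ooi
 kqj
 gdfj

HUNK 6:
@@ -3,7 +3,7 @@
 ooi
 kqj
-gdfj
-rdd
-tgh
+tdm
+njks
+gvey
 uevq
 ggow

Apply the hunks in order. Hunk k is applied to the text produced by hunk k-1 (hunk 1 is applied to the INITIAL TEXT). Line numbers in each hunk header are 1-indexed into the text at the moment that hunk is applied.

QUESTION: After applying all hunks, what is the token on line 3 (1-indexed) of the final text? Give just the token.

Answer: ooi

Derivation:
Hunk 1: at line 6 remove [ulmp] add [uevq] -> 13 lines: plzmt emd pxbbb buhjm jljt kekqu tgh uevq ggow ofbsl tahm ycitm tlbyd
Hunk 2: at line 5 remove [kekqu] add [wmv,scyv] -> 14 lines: plzmt emd pxbbb buhjm jljt wmv scyv tgh uevq ggow ofbsl tahm ycitm tlbyd
Hunk 3: at line 4 remove [wmv] add [kqj,gdfj] -> 15 lines: plzmt emd pxbbb buhjm jljt kqj gdfj scyv tgh uevq ggow ofbsl tahm ycitm tlbyd
Hunk 4: at line 6 remove [scyv] add [rdd] -> 15 lines: plzmt emd pxbbb buhjm jljt kqj gdfj rdd tgh uevq ggow ofbsl tahm ycitm tlbyd
Hunk 5: at line 1 remove [pxbbb,buhjm,jljt] add [ooi] -> 13 lines: plzmt emd ooi kqj gdfj rdd tgh uevq ggow ofbsl tahm ycitm tlbyd
Hunk 6: at line 3 remove [gdfj,rdd,tgh] add [tdm,njks,gvey] -> 13 lines: plzmt emd ooi kqj tdm njks gvey uevq ggow ofbsl tahm ycitm tlbyd
Final line 3: ooi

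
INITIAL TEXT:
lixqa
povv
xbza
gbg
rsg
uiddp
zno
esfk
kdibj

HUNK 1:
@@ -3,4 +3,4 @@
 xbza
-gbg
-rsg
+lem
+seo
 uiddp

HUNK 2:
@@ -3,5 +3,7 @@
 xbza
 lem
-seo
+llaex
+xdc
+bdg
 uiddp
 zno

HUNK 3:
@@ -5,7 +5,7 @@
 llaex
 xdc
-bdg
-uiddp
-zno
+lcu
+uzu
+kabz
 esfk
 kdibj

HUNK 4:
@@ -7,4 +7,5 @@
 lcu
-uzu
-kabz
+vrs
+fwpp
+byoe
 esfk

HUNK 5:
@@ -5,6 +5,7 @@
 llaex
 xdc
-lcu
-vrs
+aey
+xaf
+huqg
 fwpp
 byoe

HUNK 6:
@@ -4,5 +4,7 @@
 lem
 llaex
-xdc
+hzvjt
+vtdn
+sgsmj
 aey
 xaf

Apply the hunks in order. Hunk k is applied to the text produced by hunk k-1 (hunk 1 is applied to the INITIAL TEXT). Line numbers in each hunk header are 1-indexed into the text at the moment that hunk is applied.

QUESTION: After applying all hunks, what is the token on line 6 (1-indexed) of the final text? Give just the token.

Answer: hzvjt

Derivation:
Hunk 1: at line 3 remove [gbg,rsg] add [lem,seo] -> 9 lines: lixqa povv xbza lem seo uiddp zno esfk kdibj
Hunk 2: at line 3 remove [seo] add [llaex,xdc,bdg] -> 11 lines: lixqa povv xbza lem llaex xdc bdg uiddp zno esfk kdibj
Hunk 3: at line 5 remove [bdg,uiddp,zno] add [lcu,uzu,kabz] -> 11 lines: lixqa povv xbza lem llaex xdc lcu uzu kabz esfk kdibj
Hunk 4: at line 7 remove [uzu,kabz] add [vrs,fwpp,byoe] -> 12 lines: lixqa povv xbza lem llaex xdc lcu vrs fwpp byoe esfk kdibj
Hunk 5: at line 5 remove [lcu,vrs] add [aey,xaf,huqg] -> 13 lines: lixqa povv xbza lem llaex xdc aey xaf huqg fwpp byoe esfk kdibj
Hunk 6: at line 4 remove [xdc] add [hzvjt,vtdn,sgsmj] -> 15 lines: lixqa povv xbza lem llaex hzvjt vtdn sgsmj aey xaf huqg fwpp byoe esfk kdibj
Final line 6: hzvjt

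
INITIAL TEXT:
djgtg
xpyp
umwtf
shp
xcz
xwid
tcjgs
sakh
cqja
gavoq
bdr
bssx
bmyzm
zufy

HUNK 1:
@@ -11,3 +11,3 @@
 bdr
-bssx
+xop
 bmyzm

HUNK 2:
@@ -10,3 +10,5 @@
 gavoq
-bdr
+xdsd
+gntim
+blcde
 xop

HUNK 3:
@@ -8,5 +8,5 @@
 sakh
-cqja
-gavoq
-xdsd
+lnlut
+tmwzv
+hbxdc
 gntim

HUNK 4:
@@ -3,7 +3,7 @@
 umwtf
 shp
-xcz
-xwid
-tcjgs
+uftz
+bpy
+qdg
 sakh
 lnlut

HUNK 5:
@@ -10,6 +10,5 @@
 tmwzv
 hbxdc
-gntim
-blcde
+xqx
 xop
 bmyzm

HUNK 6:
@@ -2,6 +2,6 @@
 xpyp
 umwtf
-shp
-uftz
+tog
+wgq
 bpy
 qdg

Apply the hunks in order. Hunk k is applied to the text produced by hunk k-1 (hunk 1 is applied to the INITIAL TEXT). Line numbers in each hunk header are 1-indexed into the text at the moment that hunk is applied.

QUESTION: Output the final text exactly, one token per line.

Answer: djgtg
xpyp
umwtf
tog
wgq
bpy
qdg
sakh
lnlut
tmwzv
hbxdc
xqx
xop
bmyzm
zufy

Derivation:
Hunk 1: at line 11 remove [bssx] add [xop] -> 14 lines: djgtg xpyp umwtf shp xcz xwid tcjgs sakh cqja gavoq bdr xop bmyzm zufy
Hunk 2: at line 10 remove [bdr] add [xdsd,gntim,blcde] -> 16 lines: djgtg xpyp umwtf shp xcz xwid tcjgs sakh cqja gavoq xdsd gntim blcde xop bmyzm zufy
Hunk 3: at line 8 remove [cqja,gavoq,xdsd] add [lnlut,tmwzv,hbxdc] -> 16 lines: djgtg xpyp umwtf shp xcz xwid tcjgs sakh lnlut tmwzv hbxdc gntim blcde xop bmyzm zufy
Hunk 4: at line 3 remove [xcz,xwid,tcjgs] add [uftz,bpy,qdg] -> 16 lines: djgtg xpyp umwtf shp uftz bpy qdg sakh lnlut tmwzv hbxdc gntim blcde xop bmyzm zufy
Hunk 5: at line 10 remove [gntim,blcde] add [xqx] -> 15 lines: djgtg xpyp umwtf shp uftz bpy qdg sakh lnlut tmwzv hbxdc xqx xop bmyzm zufy
Hunk 6: at line 2 remove [shp,uftz] add [tog,wgq] -> 15 lines: djgtg xpyp umwtf tog wgq bpy qdg sakh lnlut tmwzv hbxdc xqx xop bmyzm zufy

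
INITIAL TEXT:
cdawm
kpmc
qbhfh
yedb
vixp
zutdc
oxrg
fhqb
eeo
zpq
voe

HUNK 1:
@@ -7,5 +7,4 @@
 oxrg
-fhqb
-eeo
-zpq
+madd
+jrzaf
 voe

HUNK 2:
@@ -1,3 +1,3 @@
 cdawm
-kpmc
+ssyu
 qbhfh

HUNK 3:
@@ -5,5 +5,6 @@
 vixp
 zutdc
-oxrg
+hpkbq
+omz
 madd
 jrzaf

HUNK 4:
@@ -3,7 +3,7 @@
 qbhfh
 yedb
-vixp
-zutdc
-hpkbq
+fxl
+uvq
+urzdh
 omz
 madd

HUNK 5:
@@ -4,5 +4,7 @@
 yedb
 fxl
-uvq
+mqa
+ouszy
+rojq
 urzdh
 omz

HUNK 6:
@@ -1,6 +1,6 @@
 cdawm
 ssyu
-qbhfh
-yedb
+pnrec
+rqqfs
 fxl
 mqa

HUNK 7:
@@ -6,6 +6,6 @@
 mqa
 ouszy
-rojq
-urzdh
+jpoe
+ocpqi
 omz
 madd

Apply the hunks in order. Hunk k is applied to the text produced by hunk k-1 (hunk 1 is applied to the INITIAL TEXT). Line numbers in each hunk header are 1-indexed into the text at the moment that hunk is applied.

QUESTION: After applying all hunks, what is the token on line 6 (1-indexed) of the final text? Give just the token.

Answer: mqa

Derivation:
Hunk 1: at line 7 remove [fhqb,eeo,zpq] add [madd,jrzaf] -> 10 lines: cdawm kpmc qbhfh yedb vixp zutdc oxrg madd jrzaf voe
Hunk 2: at line 1 remove [kpmc] add [ssyu] -> 10 lines: cdawm ssyu qbhfh yedb vixp zutdc oxrg madd jrzaf voe
Hunk 3: at line 5 remove [oxrg] add [hpkbq,omz] -> 11 lines: cdawm ssyu qbhfh yedb vixp zutdc hpkbq omz madd jrzaf voe
Hunk 4: at line 3 remove [vixp,zutdc,hpkbq] add [fxl,uvq,urzdh] -> 11 lines: cdawm ssyu qbhfh yedb fxl uvq urzdh omz madd jrzaf voe
Hunk 5: at line 4 remove [uvq] add [mqa,ouszy,rojq] -> 13 lines: cdawm ssyu qbhfh yedb fxl mqa ouszy rojq urzdh omz madd jrzaf voe
Hunk 6: at line 1 remove [qbhfh,yedb] add [pnrec,rqqfs] -> 13 lines: cdawm ssyu pnrec rqqfs fxl mqa ouszy rojq urzdh omz madd jrzaf voe
Hunk 7: at line 6 remove [rojq,urzdh] add [jpoe,ocpqi] -> 13 lines: cdawm ssyu pnrec rqqfs fxl mqa ouszy jpoe ocpqi omz madd jrzaf voe
Final line 6: mqa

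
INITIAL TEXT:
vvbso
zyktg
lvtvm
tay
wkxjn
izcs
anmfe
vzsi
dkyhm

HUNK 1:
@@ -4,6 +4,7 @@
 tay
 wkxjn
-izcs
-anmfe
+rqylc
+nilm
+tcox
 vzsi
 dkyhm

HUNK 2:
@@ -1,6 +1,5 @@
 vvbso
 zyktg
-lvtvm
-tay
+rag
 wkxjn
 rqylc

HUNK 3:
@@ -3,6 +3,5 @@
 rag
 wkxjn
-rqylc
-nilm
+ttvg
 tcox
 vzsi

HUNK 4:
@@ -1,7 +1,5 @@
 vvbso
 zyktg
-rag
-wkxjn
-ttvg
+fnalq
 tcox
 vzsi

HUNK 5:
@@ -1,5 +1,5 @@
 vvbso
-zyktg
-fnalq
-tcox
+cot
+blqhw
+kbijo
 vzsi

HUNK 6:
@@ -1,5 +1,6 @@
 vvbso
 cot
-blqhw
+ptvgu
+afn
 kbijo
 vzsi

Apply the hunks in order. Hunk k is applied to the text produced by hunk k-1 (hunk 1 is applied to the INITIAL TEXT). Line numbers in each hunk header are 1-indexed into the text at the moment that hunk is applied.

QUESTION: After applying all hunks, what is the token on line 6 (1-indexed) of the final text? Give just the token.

Answer: vzsi

Derivation:
Hunk 1: at line 4 remove [izcs,anmfe] add [rqylc,nilm,tcox] -> 10 lines: vvbso zyktg lvtvm tay wkxjn rqylc nilm tcox vzsi dkyhm
Hunk 2: at line 1 remove [lvtvm,tay] add [rag] -> 9 lines: vvbso zyktg rag wkxjn rqylc nilm tcox vzsi dkyhm
Hunk 3: at line 3 remove [rqylc,nilm] add [ttvg] -> 8 lines: vvbso zyktg rag wkxjn ttvg tcox vzsi dkyhm
Hunk 4: at line 1 remove [rag,wkxjn,ttvg] add [fnalq] -> 6 lines: vvbso zyktg fnalq tcox vzsi dkyhm
Hunk 5: at line 1 remove [zyktg,fnalq,tcox] add [cot,blqhw,kbijo] -> 6 lines: vvbso cot blqhw kbijo vzsi dkyhm
Hunk 6: at line 1 remove [blqhw] add [ptvgu,afn] -> 7 lines: vvbso cot ptvgu afn kbijo vzsi dkyhm
Final line 6: vzsi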